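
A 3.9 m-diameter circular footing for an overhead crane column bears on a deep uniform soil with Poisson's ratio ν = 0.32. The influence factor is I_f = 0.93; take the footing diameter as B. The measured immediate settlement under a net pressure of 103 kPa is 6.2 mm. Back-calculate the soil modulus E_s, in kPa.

E_s ≈ 54100 kPa

S_e = q·B·(1−ν²)/E_s · I_f  ⇒  E_s = q·B·(1−ν²)·I_f / S_e.
E_s = 103 × 3.9 × 0.8976 × 0.93 / 0.0062 = 54080 kPa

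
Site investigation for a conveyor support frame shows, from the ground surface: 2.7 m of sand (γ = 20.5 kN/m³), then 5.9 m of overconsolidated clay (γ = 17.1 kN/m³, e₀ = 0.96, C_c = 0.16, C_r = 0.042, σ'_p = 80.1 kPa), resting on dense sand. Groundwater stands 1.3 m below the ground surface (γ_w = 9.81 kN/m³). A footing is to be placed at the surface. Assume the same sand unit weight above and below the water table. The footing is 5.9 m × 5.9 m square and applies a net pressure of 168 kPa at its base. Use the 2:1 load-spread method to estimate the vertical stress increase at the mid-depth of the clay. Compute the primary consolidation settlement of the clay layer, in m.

S_c ≈ 0.0736 m

Mid-depth of clay below the ground surface: z = 2.7 + 5.9/2 = 5.65 m.
Total vertical stress at mid-clay: σ_v = 20.5×2.7 + 17.1×2.95 = 105.8 kPa.
Pore pressure: u = 9.81×(5.65 − 1.3) = 42.673 kPa.
Initial effective stress: σ'_0 = σ_v − u = 105.8 − 42.673 = 63.127 kPa.
Stress increase at mid-clay by the 2:1 spreading method:
Δσ = qBL/((B+z)(L+z)) = 168×5.9×5.9/((5.9+5.65)(5.9+5.65)) = 43.838 kPa
Final effective stress: σ'_f = 63.127 + 43.838 = 106.97 kPa.
σ'_f = 106.97 > σ'_p = 80.1 kPa, so the stress path crosses the preconsolidation pressure — recompression up to σ'_p, then virgin compression beyond:
S_c = H/(1+e₀)·[C_r·log₁₀(σ'_p/σ'_0) + C_c·log₁₀(σ'_f/σ'_p)]
    = 5.9/1.96 × [0.042×log₁₀(80.1/63.127) + 0.16×log₁₀(106.97/80.1)]
    = 3.0102 × [0.0043435 + 0.020101] = 0.07358 m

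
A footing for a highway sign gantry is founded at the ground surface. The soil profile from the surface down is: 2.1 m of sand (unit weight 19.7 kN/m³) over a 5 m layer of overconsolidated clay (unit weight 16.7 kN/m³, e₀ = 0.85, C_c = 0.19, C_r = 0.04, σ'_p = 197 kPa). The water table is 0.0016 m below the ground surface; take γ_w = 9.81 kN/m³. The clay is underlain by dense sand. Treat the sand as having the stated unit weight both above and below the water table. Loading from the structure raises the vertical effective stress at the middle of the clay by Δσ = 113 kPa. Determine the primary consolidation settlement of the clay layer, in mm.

S_c ≈ 64.8 mm

Mid-depth of clay below the ground surface: z = 2.1 + 5/2 = 4.6 m.
Total vertical stress at mid-clay: σ_v = 19.7×2.1 + 16.7×2.5 = 83.12 kPa.
Pore pressure: u = 9.81×(4.6 − 0.0016) = 45.106 kPa.
Initial effective stress: σ'_0 = σ_v − u = 83.12 − 45.106 = 38.014 kPa.
Final effective stress: σ'_f = 38.014 + 113 = 151.01 kPa.
σ'_f = 151.01 ≤ σ'_p = 197 kPa, so the clay remains overconsolidated and only the recompression index applies:
S_c = C_r·H/(1+e₀)·log₁₀(σ'_f/σ'_0) = 0.04×5/1.85×log₁₀(151.01/38.014)
    = 0.10811 × 0.59906 = 0.06476 m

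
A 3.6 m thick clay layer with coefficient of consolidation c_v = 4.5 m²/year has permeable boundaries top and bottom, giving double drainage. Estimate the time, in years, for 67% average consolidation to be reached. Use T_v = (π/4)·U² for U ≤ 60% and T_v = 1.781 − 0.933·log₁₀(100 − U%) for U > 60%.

Drainage path length: H_d = H/2 = 1.8 m (double drainage).
U > 60%: T_v = 1.781 − 0.933·log₁₀(100 − 67) = 0.36423.
t = T_v·H_d²/c_v = 0.36423×1.8²/4.5 = 0.2622 years.

t ≈ 0.262 years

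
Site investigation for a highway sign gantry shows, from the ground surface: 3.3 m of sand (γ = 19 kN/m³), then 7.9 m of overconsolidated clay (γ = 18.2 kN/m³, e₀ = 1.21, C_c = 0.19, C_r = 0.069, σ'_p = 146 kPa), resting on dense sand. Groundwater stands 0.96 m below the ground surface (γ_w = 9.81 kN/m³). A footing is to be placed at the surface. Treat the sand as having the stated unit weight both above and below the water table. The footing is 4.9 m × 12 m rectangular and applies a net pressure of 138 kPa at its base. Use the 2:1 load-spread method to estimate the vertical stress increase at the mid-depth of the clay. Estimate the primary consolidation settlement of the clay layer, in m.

Mid-depth of clay below the ground surface: z = 3.3 + 7.9/2 = 7.25 m.
Total vertical stress at mid-clay: σ_v = 19×3.3 + 18.2×3.95 = 134.59 kPa.
Pore pressure: u = 9.81×(7.25 − 0.96) = 61.705 kPa.
Initial effective stress: σ'_0 = σ_v − u = 134.59 − 61.705 = 72.885 kPa.
Stress increase at mid-clay by the 2:1 spreading method:
Δσ = qBL/((B+z)(L+z)) = 138×4.9×12/((4.9+7.25)(12+7.25)) = 34.694 kPa
Final effective stress: σ'_f = 72.885 + 34.694 = 107.58 kPa.
σ'_f = 107.58 ≤ σ'_p = 146 kPa, so the clay remains overconsolidated and only the recompression index applies:
S_c = C_r·H/(1+e₀)·log₁₀(σ'_f/σ'_0) = 0.069×7.9/2.21×log₁₀(107.58/72.885)
    = 0.24665 × 0.16909 = 0.04171 m

S_c ≈ 0.0417 m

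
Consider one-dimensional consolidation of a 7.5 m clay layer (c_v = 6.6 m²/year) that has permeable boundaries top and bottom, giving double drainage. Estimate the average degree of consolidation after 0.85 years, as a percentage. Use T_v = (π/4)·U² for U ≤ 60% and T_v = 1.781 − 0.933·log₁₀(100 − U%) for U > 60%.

Drainage path length: H_d = H/2 = 3.75 m (double drainage).
T_v = c_v·t/H_d² = 6.6×0.85/3.75² = 0.39893.
T_v = 0.39893 corresponds to the U > 60% branch:
U = 1 − 10^((1.781 − T_v)/0.933)/100 = 0.6971

U ≈ 69.7 %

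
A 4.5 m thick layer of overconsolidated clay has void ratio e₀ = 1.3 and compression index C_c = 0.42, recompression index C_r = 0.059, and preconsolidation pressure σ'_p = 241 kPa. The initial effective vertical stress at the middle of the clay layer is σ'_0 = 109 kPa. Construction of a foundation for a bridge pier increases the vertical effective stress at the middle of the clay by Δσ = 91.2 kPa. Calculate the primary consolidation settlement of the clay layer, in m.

Final effective stress: σ'_f = 109 + 91.2 = 200.2 kPa.
σ'_f = 200.2 ≤ σ'_p = 241 kPa, so the clay remains overconsolidated and only the recompression index applies:
S_c = C_r·H/(1+e₀)·log₁₀(σ'_f/σ'_0) = 0.059×4.5/2.3×log₁₀(200.2/109)
    = 0.11543 × 0.26404 = 0.03048 m

S_c ≈ 0.0305 m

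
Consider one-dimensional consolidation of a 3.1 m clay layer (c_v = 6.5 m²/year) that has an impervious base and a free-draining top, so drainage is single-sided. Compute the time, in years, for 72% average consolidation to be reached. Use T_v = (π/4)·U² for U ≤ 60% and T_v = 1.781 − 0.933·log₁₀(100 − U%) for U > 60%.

Drainage path length: H_d = H = 3.1 m (single drainage).
U > 60%: T_v = 1.781 − 0.933·log₁₀(100 − 72) = 0.4308.
t = T_v·H_d²/c_v = 0.4308×3.1²/6.5 = 0.6369 years.

t ≈ 0.637 years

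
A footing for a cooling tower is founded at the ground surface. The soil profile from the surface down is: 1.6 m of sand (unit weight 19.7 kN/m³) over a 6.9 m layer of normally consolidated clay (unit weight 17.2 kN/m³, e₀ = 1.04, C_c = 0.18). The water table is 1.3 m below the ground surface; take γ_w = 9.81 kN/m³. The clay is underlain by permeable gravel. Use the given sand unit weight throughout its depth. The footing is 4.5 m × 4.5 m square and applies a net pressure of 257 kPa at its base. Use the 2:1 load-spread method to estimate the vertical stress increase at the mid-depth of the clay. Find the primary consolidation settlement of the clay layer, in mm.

Mid-depth of clay below the ground surface: z = 1.6 + 6.9/2 = 5.05 m.
Total vertical stress at mid-clay: σ_v = 19.7×1.6 + 17.2×3.45 = 90.86 kPa.
Pore pressure: u = 9.81×(5.05 − 1.3) = 36.788 kPa.
Initial effective stress: σ'_0 = σ_v − u = 90.86 − 36.788 = 54.072 kPa.
Stress increase at mid-clay by the 2:1 spreading method:
Δσ = qBL/((B+z)(L+z)) = 257×4.5×4.5/((4.5+5.05)(4.5+5.05)) = 57.063 kPa
Final effective stress: σ'_f = σ'_0 + Δσ = 54.072 + 57.063 = 111.14 kPa.
Normally consolidated clay, so the full stress increment lies on the virgin compression line:
S_c = C_c·H/(1+e₀)·log₁₀(σ'_f/σ'_0) = 0.18×6.9/(1+1.04)×log₁₀(111.14/54.072)
    = 0.60882 × 0.3129 = 0.1905 m

S_c ≈ 190 mm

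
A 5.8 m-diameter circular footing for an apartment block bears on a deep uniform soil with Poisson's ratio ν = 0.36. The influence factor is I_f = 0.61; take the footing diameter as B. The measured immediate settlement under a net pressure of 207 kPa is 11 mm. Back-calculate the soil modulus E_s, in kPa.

E_s ≈ 58000 kPa

S_e = q·B·(1−ν²)/E_s · I_f  ⇒  E_s = q·B·(1−ν²)·I_f / S_e.
E_s = 207 × 5.8 × 0.8704 × 0.61 / 0.011 = 57950 kPa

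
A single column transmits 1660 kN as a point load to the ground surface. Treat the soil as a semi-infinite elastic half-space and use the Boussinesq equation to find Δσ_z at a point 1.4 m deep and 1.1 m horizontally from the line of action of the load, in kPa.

Boussinesq vertical stress below a point load on an elastic half-space:
Δσ_z = 3P/(2πz²) · [1 + (r/z)²]^(−5/2)
r/z = 1.1/1.4 = 0.78571; [1+(r/z)²]^(−5/2) = 0.3006.
Δσ_z = 3×1660/(2π×1.4²) × 0.3006 = 404.38 × 0.3006 = 121.6 kPa

Δσ_z ≈ 122 kPa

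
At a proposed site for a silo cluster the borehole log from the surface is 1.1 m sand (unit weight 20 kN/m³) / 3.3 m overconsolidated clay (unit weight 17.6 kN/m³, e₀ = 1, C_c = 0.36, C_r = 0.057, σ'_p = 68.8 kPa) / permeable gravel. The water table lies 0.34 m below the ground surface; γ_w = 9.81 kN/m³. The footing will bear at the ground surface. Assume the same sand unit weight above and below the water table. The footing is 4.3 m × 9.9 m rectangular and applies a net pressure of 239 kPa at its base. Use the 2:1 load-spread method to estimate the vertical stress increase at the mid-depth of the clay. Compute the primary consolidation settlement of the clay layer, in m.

Mid-depth of clay below the ground surface: z = 1.1 + 3.3/2 = 2.75 m.
Total vertical stress at mid-clay: σ_v = 20×1.1 + 17.6×1.65 = 51.04 kPa.
Pore pressure: u = 9.81×(2.75 − 0.34) = 23.642 kPa.
Initial effective stress: σ'_0 = σ_v − u = 51.04 − 23.642 = 27.398 kPa.
Stress increase at mid-clay by the 2:1 spreading method:
Δσ = qBL/((B+z)(L+z)) = 239×4.3×9.9/((4.3+2.75)(9.9+2.75)) = 114.08 kPa
Final effective stress: σ'_f = 27.398 + 114.08 = 141.48 kPa.
σ'_f = 141.48 > σ'_p = 68.8 kPa, so the stress path crosses the preconsolidation pressure — recompression up to σ'_p, then virgin compression beyond:
S_c = H/(1+e₀)·[C_r·log₁₀(σ'_p/σ'_0) + C_c·log₁₀(σ'_f/σ'_p)]
    = 3.3/2 × [0.057×log₁₀(68.8/27.398) + 0.36×log₁₀(141.48/68.8)]
    = 1.65 × [0.022793 + 0.11272] = 0.2236 m

S_c ≈ 0.224 m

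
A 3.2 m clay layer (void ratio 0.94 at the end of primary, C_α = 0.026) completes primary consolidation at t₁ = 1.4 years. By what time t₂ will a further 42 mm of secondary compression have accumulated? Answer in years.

t₂ ≈ 13.3 years

S_s = C_α·H/(1+e_p)·log₁₀(t₂/t₁) ⇒ log₁₀(t₂/t₁) = S_s·(1+e_p)/(C_α·H).
log₁₀(t₂/t₁) = 0.042 × (1+0.94) / (0.026×3.2) = 0.9793
t₂ = t₁ × 10^0.9793 = 1.4 × 9.535 = 13.35 years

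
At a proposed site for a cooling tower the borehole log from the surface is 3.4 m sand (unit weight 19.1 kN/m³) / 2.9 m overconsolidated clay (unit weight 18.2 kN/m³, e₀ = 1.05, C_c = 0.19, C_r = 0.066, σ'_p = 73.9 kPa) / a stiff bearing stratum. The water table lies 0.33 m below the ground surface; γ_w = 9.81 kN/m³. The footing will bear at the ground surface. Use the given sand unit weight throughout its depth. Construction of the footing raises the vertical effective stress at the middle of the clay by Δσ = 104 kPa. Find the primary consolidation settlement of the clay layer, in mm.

Mid-depth of clay below the ground surface: z = 3.4 + 2.9/2 = 4.85 m.
Total vertical stress at mid-clay: σ_v = 19.1×3.4 + 18.2×1.45 = 91.33 kPa.
Pore pressure: u = 9.81×(4.85 − 0.33) = 44.341 kPa.
Initial effective stress: σ'_0 = σ_v − u = 91.33 − 44.341 = 46.989 kPa.
Final effective stress: σ'_f = 46.989 + 104 = 150.99 kPa.
σ'_f = 150.99 > σ'_p = 73.9 kPa, so the stress path crosses the preconsolidation pressure — recompression up to σ'_p, then virgin compression beyond:
S_c = H/(1+e₀)·[C_r·log₁₀(σ'_p/σ'_0) + C_c·log₁₀(σ'_f/σ'_p)]
    = 2.9/2.05 × [0.066×log₁₀(73.9/46.989) + 0.19×log₁₀(150.99/73.9)]
    = 1.4146 × [0.012979 + 0.058958] = 0.1018 m

S_c ≈ 102 mm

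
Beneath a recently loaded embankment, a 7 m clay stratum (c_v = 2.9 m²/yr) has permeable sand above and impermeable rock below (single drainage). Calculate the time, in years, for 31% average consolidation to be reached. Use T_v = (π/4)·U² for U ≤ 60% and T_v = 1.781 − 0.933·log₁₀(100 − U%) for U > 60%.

t ≈ 1.28 years

Drainage path length: H_d = H = 7 m (single drainage).
U ≤ 60%: T_v = (π/4)·U² = (π/4)×0.31² = 0.075477.
t = T_v·H_d²/c_v = 0.075477×7²/2.9 = 1.275 years.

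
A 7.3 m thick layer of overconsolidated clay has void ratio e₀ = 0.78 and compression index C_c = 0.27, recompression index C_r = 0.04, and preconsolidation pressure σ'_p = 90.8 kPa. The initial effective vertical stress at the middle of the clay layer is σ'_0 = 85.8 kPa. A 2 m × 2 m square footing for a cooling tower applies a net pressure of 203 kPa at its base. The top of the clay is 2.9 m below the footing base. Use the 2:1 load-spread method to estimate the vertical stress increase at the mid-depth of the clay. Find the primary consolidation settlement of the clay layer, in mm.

Mid-depth of clay below the footing base: z = 2.9 + 7.3/2 = 6.55 m.
Stress increase at mid-clay by the 2:1 spreading method:
Δσ = qBL/((B+z)(L+z)) = 203×2×2/((2+6.55)(2+6.55)) = 11.108 kPa
Final effective stress: σ'_f = 85.8 + 11.108 = 96.908 kPa.
σ'_f = 96.908 > σ'_p = 90.8 kPa, so the stress path crosses the preconsolidation pressure — recompression up to σ'_p, then virgin compression beyond:
S_c = H/(1+e₀)·[C_r·log₁₀(σ'_p/σ'_0) + C_c·log₁₀(σ'_f/σ'_p)]
    = 7.3/1.78 × [0.04×log₁₀(90.8/85.8) + 0.27×log₁₀(96.908/90.8)]
    = 4.1011 × [0.00098394 + 0.0076339] = 0.03534 m

S_c ≈ 35.3 mm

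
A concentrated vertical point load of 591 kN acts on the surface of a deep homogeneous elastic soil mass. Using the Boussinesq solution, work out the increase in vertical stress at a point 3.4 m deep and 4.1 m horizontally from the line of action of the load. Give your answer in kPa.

Δσ_z ≈ 2.59 kPa

Boussinesq vertical stress below a point load on an elastic half-space:
Δσ_z = 3P/(2πz²) · [1 + (r/z)²]^(−5/2)
r/z = 4.1/3.4 = 1.2059; [1+(r/z)²]^(−5/2) = 0.10599.
Δσ_z = 3×591/(2π×3.4²) × 0.10599 = 24.41 × 0.10599 = 2.587 kPa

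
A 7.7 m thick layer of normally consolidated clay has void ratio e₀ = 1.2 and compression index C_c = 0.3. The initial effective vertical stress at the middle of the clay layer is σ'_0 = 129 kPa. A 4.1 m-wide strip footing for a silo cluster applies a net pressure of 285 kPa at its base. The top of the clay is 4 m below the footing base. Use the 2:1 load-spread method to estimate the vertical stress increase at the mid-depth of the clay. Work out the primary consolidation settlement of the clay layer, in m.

S_c ≈ 0.257 m

Mid-depth of clay below the footing base: z = 4 + 7.7/2 = 7.85 m.
Stress increase at mid-clay by the 2:1 spreading method:
Δσ = qB/(B+z) = 285×4.1/(4.1+7.85) = 97.782 kPa
Final effective stress: σ'_f = σ'_0 + Δσ = 129 + 97.782 = 226.78 kPa.
Normally consolidated clay, so the full stress increment lies on the virgin compression line:
S_c = C_c·H/(1+e₀)·log₁₀(σ'_f/σ'_0) = 0.3×7.7/(1+1.2)×log₁₀(226.78/129)
    = 1.05 × 0.24502 = 0.2573 m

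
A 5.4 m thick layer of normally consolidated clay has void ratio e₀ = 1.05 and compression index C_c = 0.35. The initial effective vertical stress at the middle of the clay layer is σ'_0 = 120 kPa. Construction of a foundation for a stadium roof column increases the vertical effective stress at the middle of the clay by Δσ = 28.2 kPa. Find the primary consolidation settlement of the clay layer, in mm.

S_c ≈ 84.5 mm

Final effective stress: σ'_f = σ'_0 + Δσ = 120 + 28.2 = 148.2 kPa.
Normally consolidated clay, so the full stress increment lies on the virgin compression line:
S_c = C_c·H/(1+e₀)·log₁₀(σ'_f/σ'_0) = 0.35×5.4/(1+1.05)×log₁₀(148.2/120)
    = 0.92195 × 0.091667 = 0.08451 m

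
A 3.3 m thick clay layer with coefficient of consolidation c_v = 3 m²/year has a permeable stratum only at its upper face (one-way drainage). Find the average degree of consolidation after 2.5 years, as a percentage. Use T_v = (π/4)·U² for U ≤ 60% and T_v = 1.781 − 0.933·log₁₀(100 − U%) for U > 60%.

U ≈ 85.2 %

Drainage path length: H_d = H = 3.3 m (single drainage).
T_v = c_v·t/H_d² = 3×2.5/3.3² = 0.68871.
T_v = 0.68871 corresponds to the U > 60% branch:
U = 1 − 10^((1.781 − T_v)/0.933)/100 = 0.8518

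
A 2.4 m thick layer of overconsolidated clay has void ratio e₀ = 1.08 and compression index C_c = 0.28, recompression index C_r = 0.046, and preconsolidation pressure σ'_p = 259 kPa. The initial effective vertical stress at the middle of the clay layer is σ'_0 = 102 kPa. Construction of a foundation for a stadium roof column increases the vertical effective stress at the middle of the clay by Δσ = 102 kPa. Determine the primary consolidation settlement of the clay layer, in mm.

Final effective stress: σ'_f = 102 + 102 = 204 kPa.
σ'_f = 204 ≤ σ'_p = 259 kPa, so the clay remains overconsolidated and only the recompression index applies:
S_c = C_r·H/(1+e₀)·log₁₀(σ'_f/σ'_0) = 0.046×2.4/2.08×log₁₀(204/102)
    = 0.053075 × 0.30103 = 0.01598 m

S_c ≈ 16 mm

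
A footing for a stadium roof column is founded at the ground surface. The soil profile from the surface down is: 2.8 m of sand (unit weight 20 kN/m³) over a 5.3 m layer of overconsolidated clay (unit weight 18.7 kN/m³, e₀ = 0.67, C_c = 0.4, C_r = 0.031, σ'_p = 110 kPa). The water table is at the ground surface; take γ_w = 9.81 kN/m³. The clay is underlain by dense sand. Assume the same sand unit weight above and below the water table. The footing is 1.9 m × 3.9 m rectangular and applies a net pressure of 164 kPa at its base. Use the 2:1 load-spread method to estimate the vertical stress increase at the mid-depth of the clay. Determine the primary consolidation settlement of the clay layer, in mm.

Mid-depth of clay below the ground surface: z = 2.8 + 5.3/2 = 5.45 m.
Total vertical stress at mid-clay: σ_v = 20×2.8 + 18.7×2.65 = 105.56 kPa.
Pore pressure: u = 9.81×(5.45 − 0) = 53.465 kPa.
Initial effective stress: σ'_0 = σ_v − u = 105.56 − 53.465 = 52.095 kPa.
Stress increase at mid-clay by the 2:1 spreading method:
Δσ = qBL/((B+z)(L+z)) = 164×1.9×3.9/((1.9+5.45)(3.9+5.45)) = 17.683 kPa
Final effective stress: σ'_f = 52.095 + 17.683 = 69.778 kPa.
σ'_f = 69.778 ≤ σ'_p = 110 kPa, so the clay remains overconsolidated and only the recompression index applies:
S_c = C_r·H/(1+e₀)·log₁₀(σ'_f/σ'_0) = 0.031×5.3/1.67×log₁₀(69.778/52.095)
    = 0.098385 × 0.12692 = 0.01249 m

S_c ≈ 12.5 mm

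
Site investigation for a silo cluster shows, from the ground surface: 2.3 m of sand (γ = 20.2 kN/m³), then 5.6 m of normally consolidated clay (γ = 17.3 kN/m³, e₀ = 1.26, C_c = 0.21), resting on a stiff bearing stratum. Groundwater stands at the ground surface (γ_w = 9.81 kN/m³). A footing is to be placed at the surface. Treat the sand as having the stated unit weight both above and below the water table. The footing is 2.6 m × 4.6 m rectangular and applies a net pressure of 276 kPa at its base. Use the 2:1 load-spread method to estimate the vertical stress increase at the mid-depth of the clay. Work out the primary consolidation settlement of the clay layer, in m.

S_c ≈ 0.155 m

Mid-depth of clay below the ground surface: z = 2.3 + 5.6/2 = 5.1 m.
Total vertical stress at mid-clay: σ_v = 20.2×2.3 + 17.3×2.8 = 94.9 kPa.
Pore pressure: u = 9.81×(5.1 − 0) = 50.031 kPa.
Initial effective stress: σ'_0 = σ_v − u = 94.9 − 50.031 = 44.869 kPa.
Stress increase at mid-clay by the 2:1 spreading method:
Δσ = qBL/((B+z)(L+z)) = 276×2.6×4.6/((2.6+5.1)(4.6+5.1)) = 44.195 kPa
Final effective stress: σ'_f = σ'_0 + Δσ = 44.869 + 44.195 = 89.064 kPa.
Normally consolidated clay, so the full stress increment lies on the virgin compression line:
S_c = C_c·H/(1+e₀)·log₁₀(σ'_f/σ'_0) = 0.21×5.6/(1+1.26)×log₁₀(89.064/44.869)
    = 0.52035 × 0.29776 = 0.1549 m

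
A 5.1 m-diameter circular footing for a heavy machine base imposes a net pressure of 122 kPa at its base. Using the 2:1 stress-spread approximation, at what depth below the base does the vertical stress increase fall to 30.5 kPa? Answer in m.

z ≈ 5.1 m

2:1 spreading — at depth z the loaded area has grown by z in each plan dimension:
qD²/(D+z)² = Δσ_z ⇒ z = D(√(q/Δσ_z) − 1) = 5.1×(√(122/30.5) − 1) = 5.1 m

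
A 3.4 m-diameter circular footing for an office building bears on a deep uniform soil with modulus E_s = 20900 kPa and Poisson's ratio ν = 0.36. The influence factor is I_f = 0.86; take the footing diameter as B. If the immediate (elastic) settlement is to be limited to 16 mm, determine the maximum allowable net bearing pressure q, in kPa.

q ≈ 131 kPa

S_e = q·B·(1−ν²)/E_s · I_f  ⇒  q = S_e·E_s / (B·(1−ν²)·I_f).
q = 0.016 × 20900 / (3.4 × 0.8704 × 0.86) = 131.4 kPa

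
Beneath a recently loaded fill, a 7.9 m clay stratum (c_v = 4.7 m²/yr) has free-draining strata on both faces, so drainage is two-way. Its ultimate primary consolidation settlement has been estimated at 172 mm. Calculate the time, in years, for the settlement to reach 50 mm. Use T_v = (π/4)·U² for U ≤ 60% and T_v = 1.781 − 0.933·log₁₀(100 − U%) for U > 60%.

Drainage path length: H_d = H/2 = 3.95 m (double drainage).
U = S(t)/S_ult = 50/172 = 0.2907.
U ≤ 60%: T_v = (π/4)·U² = (π/4)×0.2907² = 0.06637.
t = T_v·H_d²/c_v = 0.06637×3.95²/4.7 = 0.2203 years.

t ≈ 0.22 years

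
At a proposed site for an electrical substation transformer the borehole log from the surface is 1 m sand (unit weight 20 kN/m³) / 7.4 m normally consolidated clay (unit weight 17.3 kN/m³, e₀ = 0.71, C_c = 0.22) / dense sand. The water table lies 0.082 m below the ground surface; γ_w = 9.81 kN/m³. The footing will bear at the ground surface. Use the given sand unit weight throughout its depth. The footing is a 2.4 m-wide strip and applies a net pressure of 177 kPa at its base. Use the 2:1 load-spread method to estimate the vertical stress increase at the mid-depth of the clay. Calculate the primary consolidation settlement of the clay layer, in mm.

S_c ≈ 386 mm

Mid-depth of clay below the ground surface: z = 1 + 7.4/2 = 4.7 m.
Total vertical stress at mid-clay: σ_v = 20×1 + 17.3×3.7 = 84.01 kPa.
Pore pressure: u = 9.81×(4.7 − 0.082) = 45.303 kPa.
Initial effective stress: σ'_0 = σ_v − u = 84.01 − 45.303 = 38.707 kPa.
Stress increase at mid-clay by the 2:1 spreading method:
Δσ = qB/(B+z) = 177×2.4/(2.4+4.7) = 59.831 kPa
Final effective stress: σ'_f = σ'_0 + Δσ = 38.707 + 59.831 = 98.538 kPa.
Normally consolidated clay, so the full stress increment lies on the virgin compression line:
S_c = C_c·H/(1+e₀)·log₁₀(σ'_f/σ'_0) = 0.22×7.4/(1+0.71)×log₁₀(98.538/38.707)
    = 0.95205 × 0.40581 = 0.3864 m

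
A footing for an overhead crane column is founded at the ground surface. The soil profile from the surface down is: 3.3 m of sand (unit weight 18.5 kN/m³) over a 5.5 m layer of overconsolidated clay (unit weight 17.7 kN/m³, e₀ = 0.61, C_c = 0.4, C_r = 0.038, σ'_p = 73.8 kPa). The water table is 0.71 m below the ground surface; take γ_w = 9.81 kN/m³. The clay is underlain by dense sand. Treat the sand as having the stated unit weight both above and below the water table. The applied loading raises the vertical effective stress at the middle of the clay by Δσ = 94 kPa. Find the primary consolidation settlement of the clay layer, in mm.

S_c ≈ 440 mm

Mid-depth of clay below the ground surface: z = 3.3 + 5.5/2 = 6.05 m.
Total vertical stress at mid-clay: σ_v = 18.5×3.3 + 17.7×2.75 = 109.72 kPa.
Pore pressure: u = 9.81×(6.05 − 0.71) = 52.385 kPa.
Initial effective stress: σ'_0 = σ_v − u = 109.72 − 52.385 = 57.335 kPa.
Final effective stress: σ'_f = 57.335 + 94 = 151.34 kPa.
σ'_f = 151.34 > σ'_p = 73.8 kPa, so the stress path crosses the preconsolidation pressure — recompression up to σ'_p, then virgin compression beyond:
S_c = H/(1+e₀)·[C_r·log₁₀(σ'_p/σ'_0) + C_c·log₁₀(σ'_f/σ'_p)]
    = 5.5/1.61 × [0.038×log₁₀(73.8/57.335) + 0.4×log₁₀(151.34/73.8)]
    = 3.4161 × [0.0041662 + 0.12476] = 0.4404 m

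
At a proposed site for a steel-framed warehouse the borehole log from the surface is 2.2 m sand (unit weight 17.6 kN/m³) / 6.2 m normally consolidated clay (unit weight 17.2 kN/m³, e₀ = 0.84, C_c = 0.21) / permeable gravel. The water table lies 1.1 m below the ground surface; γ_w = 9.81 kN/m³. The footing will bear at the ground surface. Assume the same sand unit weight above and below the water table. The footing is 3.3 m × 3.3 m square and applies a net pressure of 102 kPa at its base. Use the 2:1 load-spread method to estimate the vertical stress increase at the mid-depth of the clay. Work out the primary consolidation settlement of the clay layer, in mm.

S_c ≈ 79.5 mm

Mid-depth of clay below the ground surface: z = 2.2 + 6.2/2 = 5.3 m.
Total vertical stress at mid-clay: σ_v = 17.6×2.2 + 17.2×3.1 = 92.04 kPa.
Pore pressure: u = 9.81×(5.3 − 1.1) = 41.202 kPa.
Initial effective stress: σ'_0 = σ_v − u = 92.04 − 41.202 = 50.838 kPa.
Stress increase at mid-clay by the 2:1 spreading method:
Δσ = qBL/((B+z)(L+z)) = 102×3.3×3.3/((3.3+5.3)(3.3+5.3)) = 15.019 kPa
Final effective stress: σ'_f = σ'_0 + Δσ = 50.838 + 15.019 = 65.857 kPa.
Normally consolidated clay, so the full stress increment lies on the virgin compression line:
S_c = C_c·H/(1+e₀)·log₁₀(σ'_f/σ'_0) = 0.21×6.2/(1+0.84)×log₁₀(65.857/50.838)
    = 0.70761 × 0.11241 = 0.07954 m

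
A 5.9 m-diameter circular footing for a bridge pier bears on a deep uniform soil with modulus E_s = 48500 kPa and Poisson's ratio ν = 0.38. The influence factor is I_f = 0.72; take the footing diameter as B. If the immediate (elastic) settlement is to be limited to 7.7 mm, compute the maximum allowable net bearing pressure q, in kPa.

S_e = q·B·(1−ν²)/E_s · I_f  ⇒  q = S_e·E_s / (B·(1−ν²)·I_f).
q = 0.0077 × 48500 / (5.9 × 0.8556 × 0.72) = 102.7 kPa

q ≈ 103 kPa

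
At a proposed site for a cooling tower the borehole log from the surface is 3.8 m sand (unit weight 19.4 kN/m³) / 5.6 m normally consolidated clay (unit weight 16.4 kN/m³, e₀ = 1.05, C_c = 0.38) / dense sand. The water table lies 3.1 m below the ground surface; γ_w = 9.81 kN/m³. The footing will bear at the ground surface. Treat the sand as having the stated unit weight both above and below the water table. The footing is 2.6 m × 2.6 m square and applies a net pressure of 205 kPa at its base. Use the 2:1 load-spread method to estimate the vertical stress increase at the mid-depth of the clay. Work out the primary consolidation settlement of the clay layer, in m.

S_c ≈ 0.0792 m

Mid-depth of clay below the ground surface: z = 3.8 + 5.6/2 = 6.6 m.
Total vertical stress at mid-clay: σ_v = 19.4×3.8 + 16.4×2.8 = 119.64 kPa.
Pore pressure: u = 9.81×(6.6 − 3.1) = 34.335 kPa.
Initial effective stress: σ'_0 = σ_v − u = 119.64 − 34.335 = 85.305 kPa.
Stress increase at mid-clay by the 2:1 spreading method:
Δσ = qBL/((B+z)(L+z)) = 205×2.6×2.6/((2.6+6.6)(2.6+6.6)) = 16.373 kPa
Final effective stress: σ'_f = σ'_0 + Δσ = 85.305 + 16.373 = 101.68 kPa.
Normally consolidated clay, so the full stress increment lies on the virgin compression line:
S_c = C_c·H/(1+e₀)·log₁₀(σ'_f/σ'_0) = 0.38×5.6/(1+1.05)×log₁₀(101.68/85.305)
    = 1.038 × 0.076261 = 0.07916 m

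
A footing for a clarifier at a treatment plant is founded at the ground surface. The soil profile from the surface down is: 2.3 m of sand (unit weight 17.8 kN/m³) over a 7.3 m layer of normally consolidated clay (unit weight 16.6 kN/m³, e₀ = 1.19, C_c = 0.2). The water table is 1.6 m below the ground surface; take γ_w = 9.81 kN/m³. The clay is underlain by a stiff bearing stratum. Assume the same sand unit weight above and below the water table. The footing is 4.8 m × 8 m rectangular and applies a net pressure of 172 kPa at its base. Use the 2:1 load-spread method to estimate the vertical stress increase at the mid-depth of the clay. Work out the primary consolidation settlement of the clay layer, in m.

Mid-depth of clay below the ground surface: z = 2.3 + 7.3/2 = 5.95 m.
Total vertical stress at mid-clay: σ_v = 17.8×2.3 + 16.6×3.65 = 101.53 kPa.
Pore pressure: u = 9.81×(5.95 − 1.6) = 42.673 kPa.
Initial effective stress: σ'_0 = σ_v − u = 101.53 − 42.673 = 58.857 kPa.
Stress increase at mid-clay by the 2:1 spreading method:
Δσ = qBL/((B+z)(L+z)) = 172×4.8×8/((4.8+5.95)(8+5.95)) = 44.043 kPa
Final effective stress: σ'_f = σ'_0 + Δσ = 58.857 + 44.043 = 102.9 kPa.
Normally consolidated clay, so the full stress increment lies on the virgin compression line:
S_c = C_c·H/(1+e₀)·log₁₀(σ'_f/σ'_0) = 0.2×7.3/(1+1.19)×log₁₀(102.9/58.857)
    = 0.66667 × 0.24262 = 0.1617 m

S_c ≈ 0.162 m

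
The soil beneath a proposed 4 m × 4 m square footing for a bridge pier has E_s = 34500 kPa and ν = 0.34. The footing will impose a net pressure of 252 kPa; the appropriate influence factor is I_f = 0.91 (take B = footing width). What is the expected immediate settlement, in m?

Immediate (elastic) settlement: S_e = q·B·(1−ν²)/E_s · I_f.
S_e = 252 × 4 × (1 − 0.34²) / 34500 × 0.91
    = 252 × 4 × 0.8844 / 34500 × 0.91
    = 0.02351 m

S_e ≈ 0.0235 m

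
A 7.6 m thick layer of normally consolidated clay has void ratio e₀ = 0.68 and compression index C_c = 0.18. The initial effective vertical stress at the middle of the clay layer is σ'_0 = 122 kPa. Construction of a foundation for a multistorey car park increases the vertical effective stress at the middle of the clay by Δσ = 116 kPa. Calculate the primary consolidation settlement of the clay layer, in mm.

S_c ≈ 236 mm

Final effective stress: σ'_f = σ'_0 + Δσ = 122 + 116 = 238 kPa.
Normally consolidated clay, so the full stress increment lies on the virgin compression line:
S_c = C_c·H/(1+e₀)·log₁₀(σ'_f/σ'_0) = 0.18×7.6/(1+0.68)×log₁₀(238/122)
    = 0.81429 × 0.29022 = 0.2363 m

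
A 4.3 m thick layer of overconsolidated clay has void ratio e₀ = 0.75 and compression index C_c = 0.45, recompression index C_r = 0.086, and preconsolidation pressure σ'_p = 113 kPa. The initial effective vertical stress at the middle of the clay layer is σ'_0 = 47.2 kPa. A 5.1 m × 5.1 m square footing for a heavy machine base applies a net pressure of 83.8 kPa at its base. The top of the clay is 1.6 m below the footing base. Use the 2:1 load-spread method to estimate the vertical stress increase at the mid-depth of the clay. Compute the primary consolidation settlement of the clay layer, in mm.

Mid-depth of clay below the footing base: z = 1.6 + 4.3/2 = 3.75 m.
Stress increase at mid-clay by the 2:1 spreading method:
Δσ = qBL/((B+z)(L+z)) = 83.8×5.1×5.1/((5.1+3.75)(5.1+3.75)) = 27.829 kPa
Final effective stress: σ'_f = 47.2 + 27.829 = 75.029 kPa.
σ'_f = 75.029 ≤ σ'_p = 113 kPa, so the clay remains overconsolidated and only the recompression index applies:
S_c = C_r·H/(1+e₀)·log₁₀(σ'_f/σ'_0) = 0.086×4.3/1.75×log₁₀(75.029/47.2)
    = 0.21131 × 0.20129 = 0.04253 m

S_c ≈ 42.5 mm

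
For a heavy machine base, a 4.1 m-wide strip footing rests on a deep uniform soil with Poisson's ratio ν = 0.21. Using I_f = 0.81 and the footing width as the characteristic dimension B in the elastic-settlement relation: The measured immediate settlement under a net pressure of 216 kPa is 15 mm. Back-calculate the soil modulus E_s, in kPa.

E_s ≈ 45700 kPa

S_e = q·B·(1−ν²)/E_s · I_f  ⇒  E_s = q·B·(1−ν²)·I_f / S_e.
E_s = 216 × 4.1 × 0.9559 × 0.81 / 0.015 = 45710 kPa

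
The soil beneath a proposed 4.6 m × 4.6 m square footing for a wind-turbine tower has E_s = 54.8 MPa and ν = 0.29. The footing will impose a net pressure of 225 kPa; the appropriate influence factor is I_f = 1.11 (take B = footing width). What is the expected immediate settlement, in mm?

Immediate (elastic) settlement: S_e = q·B·(1−ν²)/E_s · I_f.
E_s = 54.8 MPa = 54800 kPa.
S_e = 225 × 4.6 × (1 − 0.29²) / 54800 × 1.11
    = 225 × 4.6 × 0.9159 / 54800 × 1.11
    = 0.0192 m = 19.2 mm

S_e ≈ 19.2 mm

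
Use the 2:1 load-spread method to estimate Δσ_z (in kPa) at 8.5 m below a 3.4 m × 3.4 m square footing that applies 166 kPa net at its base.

By the 2:1 method the load spreads at 1 horizontal : 2 vertical, so at depth z the loaded area has grown by z in each plan dimension:
Δσ = qBL/((B+z)(L+z)) = 166×3.4×3.4/((3.4+8.5)(3.4+8.5)) = 13.551 kPa

Δσ_z ≈ 13.6 kPa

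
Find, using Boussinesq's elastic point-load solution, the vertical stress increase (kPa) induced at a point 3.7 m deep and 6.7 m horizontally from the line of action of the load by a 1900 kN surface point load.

Boussinesq vertical stress below a point load on an elastic half-space:
Δσ_z = 3P/(2πz²) · [1 + (r/z)²]^(−5/2)
r/z = 6.7/3.7 = 1.8108; [1+(r/z)²]^(−5/2) = 0.026402.
Δσ_z = 3×1900/(2π×3.7²) × 0.026402 = 66.266 × 0.026402 = 1.75 kPa

Δσ_z ≈ 1.75 kPa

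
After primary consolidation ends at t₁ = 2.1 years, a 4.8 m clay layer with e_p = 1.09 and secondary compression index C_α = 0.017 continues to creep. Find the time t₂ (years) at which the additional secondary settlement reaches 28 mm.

t₂ ≈ 10.9 years

S_s = C_α·H/(1+e_p)·log₁₀(t₂/t₁) ⇒ log₁₀(t₂/t₁) = S_s·(1+e_p)/(C_α·H).
log₁₀(t₂/t₁) = 0.028 × (1+1.09) / (0.017×4.8) = 0.7172
t₂ = t₁ × 10^0.7172 = 2.1 × 5.214 = 10.95 years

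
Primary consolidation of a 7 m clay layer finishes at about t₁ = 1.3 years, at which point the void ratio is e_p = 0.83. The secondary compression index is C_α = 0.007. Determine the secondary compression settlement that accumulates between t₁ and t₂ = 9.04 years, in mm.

Secondary compression: S_s = C_α·H/(1+e_p)·log₁₀(t₂/t₁)
S_s = 0.007×7/(1+0.83)×log₁₀(9.04/1.3)
    = 0.02678 × 0.8422 = 0.02255 m

S_s ≈ 22.6 mm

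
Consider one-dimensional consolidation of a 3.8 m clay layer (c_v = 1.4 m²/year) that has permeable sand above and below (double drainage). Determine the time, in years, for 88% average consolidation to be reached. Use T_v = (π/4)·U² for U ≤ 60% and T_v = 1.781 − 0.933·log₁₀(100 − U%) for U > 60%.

t ≈ 2 years

Drainage path length: H_d = H/2 = 1.9 m (double drainage).
U > 60%: T_v = 1.781 − 0.933·log₁₀(100 − 88) = 0.77412.
t = T_v·H_d²/c_v = 0.77412×1.9²/1.4 = 1.996 years.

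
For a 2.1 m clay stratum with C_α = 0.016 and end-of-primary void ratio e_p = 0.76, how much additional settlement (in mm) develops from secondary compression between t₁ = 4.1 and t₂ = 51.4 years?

S_s ≈ 21 mm

Secondary compression: S_s = C_α·H/(1+e_p)·log₁₀(t₂/t₁)
S_s = 0.016×2.1/(1+0.76)×log₁₀(51.4/4.1)
    = 0.01909 × 1.098 = 0.02097 m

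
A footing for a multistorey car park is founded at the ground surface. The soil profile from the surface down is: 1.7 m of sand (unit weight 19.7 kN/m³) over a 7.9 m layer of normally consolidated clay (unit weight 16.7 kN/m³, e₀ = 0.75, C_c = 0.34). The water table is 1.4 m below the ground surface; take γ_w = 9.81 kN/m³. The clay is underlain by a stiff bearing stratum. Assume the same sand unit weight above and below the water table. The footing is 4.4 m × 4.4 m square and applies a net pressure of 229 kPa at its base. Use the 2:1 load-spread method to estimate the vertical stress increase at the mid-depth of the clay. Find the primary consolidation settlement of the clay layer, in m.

Mid-depth of clay below the ground surface: z = 1.7 + 7.9/2 = 5.65 m.
Total vertical stress at mid-clay: σ_v = 19.7×1.7 + 16.7×3.95 = 99.455 kPa.
Pore pressure: u = 9.81×(5.65 − 1.4) = 41.693 kPa.
Initial effective stress: σ'_0 = σ_v − u = 99.455 − 41.693 = 57.762 kPa.
Stress increase at mid-clay by the 2:1 spreading method:
Δσ = qBL/((B+z)(L+z)) = 229×4.4×4.4/((4.4+5.65)(4.4+5.65)) = 43.894 kPa
Final effective stress: σ'_f = σ'_0 + Δσ = 57.762 + 43.894 = 101.66 kPa.
Normally consolidated clay, so the full stress increment lies on the virgin compression line:
S_c = C_c·H/(1+e₀)·log₁₀(σ'_f/σ'_0) = 0.34×7.9/(1+0.75)×log₁₀(101.66/57.762)
    = 1.5349 × 0.24551 = 0.3768 m

S_c ≈ 0.377 m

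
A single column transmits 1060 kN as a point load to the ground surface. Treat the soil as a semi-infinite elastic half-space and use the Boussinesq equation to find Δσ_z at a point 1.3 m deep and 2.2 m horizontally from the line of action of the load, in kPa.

Δσ_z ≈ 10.2 kPa

Boussinesq vertical stress below a point load on an elastic half-space:
Δσ_z = 3P/(2πz²) · [1 + (r/z)²]^(−5/2)
r/z = 2.2/1.3 = 1.6923; [1+(r/z)²]^(−5/2) = 0.034075.
Δσ_z = 3×1060/(2π×1.3²) × 0.034075 = 299.47 × 0.034075 = 10.2 kPa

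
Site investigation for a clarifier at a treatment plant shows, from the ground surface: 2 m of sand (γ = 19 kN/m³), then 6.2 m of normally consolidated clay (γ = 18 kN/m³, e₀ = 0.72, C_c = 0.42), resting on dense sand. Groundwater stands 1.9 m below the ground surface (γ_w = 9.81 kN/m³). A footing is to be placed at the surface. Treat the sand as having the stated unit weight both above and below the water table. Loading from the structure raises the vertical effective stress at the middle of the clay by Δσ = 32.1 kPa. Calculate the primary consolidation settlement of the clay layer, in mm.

S_c ≈ 273 mm

Mid-depth of clay below the ground surface: z = 2 + 6.2/2 = 5.1 m.
Total vertical stress at mid-clay: σ_v = 19×2 + 18×3.1 = 93.8 kPa.
Pore pressure: u = 9.81×(5.1 − 1.9) = 31.392 kPa.
Initial effective stress: σ'_0 = σ_v − u = 93.8 − 31.392 = 62.408 kPa.
Final effective stress: σ'_f = σ'_0 + Δσ = 62.408 + 32.1 = 94.508 kPa.
Normally consolidated clay, so the full stress increment lies on the virgin compression line:
S_c = C_c·H/(1+e₀)·log₁₀(σ'_f/σ'_0) = 0.42×6.2/(1+0.72)×log₁₀(94.508/62.408)
    = 1.514 × 0.18023 = 0.2729 m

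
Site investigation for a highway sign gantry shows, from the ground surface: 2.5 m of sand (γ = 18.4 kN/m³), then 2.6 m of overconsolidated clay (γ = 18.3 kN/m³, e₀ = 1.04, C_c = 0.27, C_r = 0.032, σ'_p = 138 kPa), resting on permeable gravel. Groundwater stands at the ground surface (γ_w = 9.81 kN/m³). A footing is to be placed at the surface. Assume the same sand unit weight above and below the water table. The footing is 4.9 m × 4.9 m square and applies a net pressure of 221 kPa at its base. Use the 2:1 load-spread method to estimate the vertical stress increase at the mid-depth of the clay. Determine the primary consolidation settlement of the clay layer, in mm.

S_c ≈ 20.4 mm

Mid-depth of clay below the ground surface: z = 2.5 + 2.6/2 = 3.8 m.
Total vertical stress at mid-clay: σ_v = 18.4×2.5 + 18.3×1.3 = 69.79 kPa.
Pore pressure: u = 9.81×(3.8 − 0) = 37.278 kPa.
Initial effective stress: σ'_0 = σ_v − u = 69.79 − 37.278 = 32.512 kPa.
Stress increase at mid-clay by the 2:1 spreading method:
Δσ = qBL/((B+z)(L+z)) = 221×4.9×4.9/((4.9+3.8)(4.9+3.8)) = 70.105 kPa
Final effective stress: σ'_f = 32.512 + 70.105 = 102.62 kPa.
σ'_f = 102.62 ≤ σ'_p = 138 kPa, so the clay remains overconsolidated and only the recompression index applies:
S_c = C_r·H/(1+e₀)·log₁₀(σ'_f/σ'_0) = 0.032×2.6/2.04×log₁₀(102.62/32.512)
    = 0.040784 × 0.49919 = 0.02036 m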